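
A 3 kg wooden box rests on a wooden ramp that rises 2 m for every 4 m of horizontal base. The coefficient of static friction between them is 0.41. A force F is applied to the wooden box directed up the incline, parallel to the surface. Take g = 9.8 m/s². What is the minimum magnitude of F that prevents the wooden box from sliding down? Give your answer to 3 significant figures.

The normal force is N = mg cos 26.57° = 26.296 N. With F at its minimum the wooden box is on the verge of sliding down, so static friction is at its maximum μ_s N = 0.41 × 26.296 = 10.781 N and acts up the slope.
Equilibrium along the incline: F + μ_s N = mg sin 26.57°, so F = 13.148 − 10.781 = 2.367 N.

2.37 N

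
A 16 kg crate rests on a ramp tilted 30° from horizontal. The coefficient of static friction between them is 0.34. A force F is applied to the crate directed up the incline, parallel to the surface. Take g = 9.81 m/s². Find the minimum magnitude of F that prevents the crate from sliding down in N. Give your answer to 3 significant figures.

The normal force is N = mg cos 30° = 135.931 N. With F at its minimum the crate is on the verge of sliding down, so static friction is at its maximum μ_s N = 0.34 × 135.931 = 46.217 N and acts up the slope.
Equilibrium along the incline: F + μ_s N = mg sin 30°, so F = 78.480 − 46.217 = 32.263 N.

32.3 N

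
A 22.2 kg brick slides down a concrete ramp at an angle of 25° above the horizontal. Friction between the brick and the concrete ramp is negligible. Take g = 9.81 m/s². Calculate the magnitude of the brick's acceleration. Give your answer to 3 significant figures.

4.15 m/s²

Resolving the weight along the incline: the component pulling the brick down the slope is mg sin 25° = 22.2 × 9.81 × 0.4226 = 92.035 N, and the normal force is N = mg cos 25° = 22.2 × 9.81 × 0.9063 = 197.376 N.
With no friction the net force along the incline is 92.035 N, so a = g sin 25° = 92.035 / 22.2 = 4.1457 m/s².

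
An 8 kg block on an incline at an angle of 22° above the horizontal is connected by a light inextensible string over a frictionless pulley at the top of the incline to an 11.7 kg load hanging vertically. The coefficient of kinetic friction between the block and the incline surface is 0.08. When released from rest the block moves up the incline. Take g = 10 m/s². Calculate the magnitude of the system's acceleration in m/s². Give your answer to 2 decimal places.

4.12 m/s²

For the block on the incline: the weight component along the slope is m₁g sin 22° = 8 × 10 × 0.3746 = 29.968 N and the normal force is N = m₁g cos 22° = 74.175 N.
Kinetic friction opposes the block's motion up the incline: f = μN = 0.08 × 74.175 = 5.934 N acting down the slope.
Newton's second law for the block (up-slope positive): T − 29.968 − 5.934 = 8 a. For the hanging load (downward positive): 11.7 × 10 − T = 11.7 a.
Adding the two equations eliminates T: 81.098 = 19.7 a, so a = 4.1166 m/s².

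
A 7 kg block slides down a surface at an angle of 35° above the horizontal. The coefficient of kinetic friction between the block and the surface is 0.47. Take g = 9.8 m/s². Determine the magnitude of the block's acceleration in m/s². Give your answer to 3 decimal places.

1.848 m/s²

Resolving the weight along the incline: the component pulling the block down the slope is mg sin 35° = 7 × 9.8 × 0.5736 = 39.349 N, and the normal force is N = mg cos 35° = 7 × 9.8 × 0.8192 = 56.197 N.
Kinetic friction acts up the slope with magnitude f = μN = 0.47 × 56.197 = 26.413 N.
Net force along the incline is 39.349 − 26.413 = 12.936 N, so a = 12.936 / 7 = 1.8480 m/s².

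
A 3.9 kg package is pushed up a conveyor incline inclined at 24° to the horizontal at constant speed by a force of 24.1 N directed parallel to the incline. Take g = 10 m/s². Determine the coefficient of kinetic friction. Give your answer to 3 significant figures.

0.231

At constant speed ΣF = 0 along the incline. The applied 24.1 N acts up the slope; the weight component mg sin 24° = 15.863 N and kinetic friction μN both act down the slope.
So 24.1 = 15.863 + μ × 35.628, giving μ = (24.1 − 15.863) / 35.628 = 0.2312.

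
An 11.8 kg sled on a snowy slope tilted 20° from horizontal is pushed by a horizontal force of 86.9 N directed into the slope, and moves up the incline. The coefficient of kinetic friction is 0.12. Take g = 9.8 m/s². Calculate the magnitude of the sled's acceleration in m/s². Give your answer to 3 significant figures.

2.16 m/s²

The horizontal push has components F cos 20° = 86.9 × 0.9397 = 81.660 N up the incline and F sin 20° = 86.9 × 0.3420 = 29.720 N pressing into the surface.
The normal force is therefore N = mg cos 20° + F sin 20° = 108.667 + 29.720 = 138.387 N, and kinetic friction down the slope is μN = 0.12 × 138.387 = 16.606 N.
Along the incline: F cos 20° − mg sin 20° − μN = ma, so 81.660 − 39.549 − 16.606 = 11.8 a, giving a = 2.1614 m/s².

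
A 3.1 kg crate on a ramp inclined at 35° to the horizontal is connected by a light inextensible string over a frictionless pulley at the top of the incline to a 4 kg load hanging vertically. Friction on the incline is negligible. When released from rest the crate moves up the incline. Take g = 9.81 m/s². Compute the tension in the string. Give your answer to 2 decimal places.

26.96 N

For the crate on the incline: the weight component along the slope is m₁g sin 35° = 3.1 × 9.81 × 0.5736 = 17.444 N and the normal force is N = m₁g cos 35° = 24.911 N.
Newton's second law for the crate (up-slope positive): T − 17.444 = 3.1 a. For the hanging load (downward positive): 4 × 9.81 − T = 4 a.
Adding the two equations eliminates T: 21.796 = 7.1 a, so a = 3.0699 m/s².
Then from the hanging load's equation, T = 4 × (9.81 − 3.0699) = 26.960 N.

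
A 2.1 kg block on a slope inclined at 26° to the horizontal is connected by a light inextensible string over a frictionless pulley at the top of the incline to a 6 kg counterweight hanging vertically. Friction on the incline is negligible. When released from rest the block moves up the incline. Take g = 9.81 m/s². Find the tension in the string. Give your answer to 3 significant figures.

21.9 N

For the block on the incline: the weight component along the slope is m₁g sin 26° = 2.1 × 9.81 × 0.4384 = 9.031 N and the normal force is N = m₁g cos 26° = 18.516 N.
Newton's second law for the block (up-slope positive): T − 9.031 = 2.1 a. For the hanging counterweight (downward positive): 6 × 9.81 − T = 6 a.
Adding the two equations eliminates T: 49.829 = 8.1 a, so a = 6.1517 m/s².
Then from the hanging counterweight's equation, T = 6 × (9.81 − 6.1517) = 21.950 N.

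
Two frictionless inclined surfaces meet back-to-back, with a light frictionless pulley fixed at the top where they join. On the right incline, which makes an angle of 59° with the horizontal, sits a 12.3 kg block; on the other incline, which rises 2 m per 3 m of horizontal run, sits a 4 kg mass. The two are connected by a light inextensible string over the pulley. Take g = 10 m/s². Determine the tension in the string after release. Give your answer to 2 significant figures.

Resolve each weight along its own incline: the 12.3 kg mass has component 12.3 × 10 × sin 59° = 105.432 N down its slope, and the 4 kg mass has 4 × 10 × sin 33.69° = 22.188 N down its slope.
The 12.3 kg side's 105.432 N exceeds the other side's 22.188 N, so that mass slides down and the 4 kg mass slides up. Taking that direction as positive, Newton's second law for the whole system gives 105.432 − 22.188 = (12.3 + 4) a, so a = 83.244 / 16.3 = 5.1070 m/s².
For the 4 kg mass (up-slope positive): T − 22.188 = 4 × 5.1070, so T = 42.616 N.

43 N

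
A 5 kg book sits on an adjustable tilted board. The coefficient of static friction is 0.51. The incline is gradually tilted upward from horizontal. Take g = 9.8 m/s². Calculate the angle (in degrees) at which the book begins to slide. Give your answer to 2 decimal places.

At the threshold of sliding, static friction is at its maximum μ_s N and exactly balances the weight component along the incline: mg sin θ = μ_s mg cos θ.
Hence tan θ = μ_s = 0.51, so θ = arctan(0.51) = 27.0216°.

27.02°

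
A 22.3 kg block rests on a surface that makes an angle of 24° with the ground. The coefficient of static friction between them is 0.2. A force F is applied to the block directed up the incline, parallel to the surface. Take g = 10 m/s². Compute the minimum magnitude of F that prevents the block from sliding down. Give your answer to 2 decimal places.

The normal force is N = mg cos 24° = 203.721 N. With F at its minimum the block is on the verge of sliding down, so static friction is at its maximum μ_s N = 0.2 × 203.721 = 40.744 N and acts up the slope.
Equilibrium along the incline: F + μ_s N = mg sin 24°, so F = 90.702 − 40.744 = 49.958 N.

49.96 N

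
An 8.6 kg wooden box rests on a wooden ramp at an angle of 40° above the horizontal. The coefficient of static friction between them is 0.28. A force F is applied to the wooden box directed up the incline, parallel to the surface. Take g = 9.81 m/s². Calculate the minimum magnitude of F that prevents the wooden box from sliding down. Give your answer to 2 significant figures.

The normal force is N = mg cos 40° = 64.628 N. With F at its minimum the wooden box is on the verge of sliding down, so static friction is at its maximum μ_s N = 0.28 × 64.628 = 18.096 N and acts up the slope.
Equilibrium along the incline: F + μ_s N = mg sin 40°, so F = 54.229 − 18.096 = 36.133 N.

36 N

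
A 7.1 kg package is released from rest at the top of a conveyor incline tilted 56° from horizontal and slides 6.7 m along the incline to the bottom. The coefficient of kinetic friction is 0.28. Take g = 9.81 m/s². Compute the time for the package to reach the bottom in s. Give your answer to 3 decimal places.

1.425 s

The weight component along the incline is mg sin 56° = 57.743 N and the normal force is N = mg cos 56° = 38.948 N.
Friction up the slope is f = μN = 0.28 × 38.948 = 10.905 N, so the net downslope force is 57.743 − 10.905 = 46.838 N and a = 46.838 / 7.1 = 6.5969 m/s².
Starting from rest, L = ½at², so t = √(2L/a) = √(2 × 6.7 / 6.5969) = 1.4252 s.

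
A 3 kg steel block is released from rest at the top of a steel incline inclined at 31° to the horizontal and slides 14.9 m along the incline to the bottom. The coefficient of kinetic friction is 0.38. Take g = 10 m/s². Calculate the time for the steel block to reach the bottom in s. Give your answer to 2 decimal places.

The weight component along the incline is mg sin 31° = 15.451 N and the normal force is N = mg cos 31° = 25.715 N.
Friction up the slope is f = μN = 0.38 × 25.715 = 9.772 N, so the net downslope force is 15.451 − 9.772 = 5.679 N and a = 5.679 / 3 = 1.8930 m/s².
Starting from rest, L = ½at², so t = √(2L/a) = √(2 × 14.9 / 1.8930) = 3.9676 s.

3.97 s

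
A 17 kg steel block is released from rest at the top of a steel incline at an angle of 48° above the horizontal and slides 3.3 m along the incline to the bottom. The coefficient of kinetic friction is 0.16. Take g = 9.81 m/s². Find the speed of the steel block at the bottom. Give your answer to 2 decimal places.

6.42 m/s

The weight component along the incline is mg sin 48° = 123.934 N and the normal force is N = mg cos 48° = 111.591 N.
Friction up the slope is f = μN = 0.16 × 111.591 = 17.855 N, so the net downslope force is 123.934 − 17.855 = 106.079 N and a = 106.079 / 17 = 6.2399 m/s².
Starting from rest over a distance of 3.3 m, v² = 2aL = 2 × 6.2399 × 3.3 = 41.1833, so v = 6.4174 m/s.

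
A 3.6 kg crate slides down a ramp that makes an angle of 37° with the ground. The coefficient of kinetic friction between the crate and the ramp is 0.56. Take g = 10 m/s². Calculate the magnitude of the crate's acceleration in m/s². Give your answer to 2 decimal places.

Resolving the weight along the incline: the component pulling the crate down the slope is mg sin 37° = 3.6 × 10 × 0.6018 = 21.665 N, and the normal force is N = mg cos 37° = 3.6 × 10 × 0.7986 = 28.750 N.
Kinetic friction acts up the slope with magnitude f = μN = 0.56 × 28.750 = 16.100 N.
Net force along the incline is 21.665 − 16.100 = 5.565 N, so a = 5.565 / 3.6 = 1.5458 m/s².

1.55 m/s²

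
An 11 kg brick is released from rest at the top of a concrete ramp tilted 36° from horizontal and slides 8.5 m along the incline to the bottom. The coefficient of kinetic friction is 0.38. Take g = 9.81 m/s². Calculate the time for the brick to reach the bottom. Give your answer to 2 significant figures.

2.5 s

The weight component along the incline is mg sin 36° = 63.428 N and the normal force is N = mg cos 36° = 87.301 N.
Friction up the slope is f = μN = 0.38 × 87.301 = 33.174 N, so the net downslope force is 63.428 − 33.174 = 30.254 N and a = 30.254 / 11 = 2.7504 m/s².
Starting from rest, L = ½at², so t = √(2L/a) = √(2 × 8.5 / 2.7504) = 2.4861 s.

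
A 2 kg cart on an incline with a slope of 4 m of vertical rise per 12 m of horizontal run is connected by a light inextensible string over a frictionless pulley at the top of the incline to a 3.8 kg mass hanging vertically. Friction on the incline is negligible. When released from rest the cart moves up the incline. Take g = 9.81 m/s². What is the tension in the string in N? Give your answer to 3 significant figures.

16.9 N

For the cart on the incline: the weight component along the slope is m₁g sin 18.43° = 2 × 9.81 × 0.3162 = 6.204 N and the normal force is N = m₁g cos 18.43° = 18.613 N.
Newton's second law for the cart (up-slope positive): T − 6.204 = 2 a. For the hanging mass (downward positive): 3.8 × 9.81 − T = 3.8 a.
Adding the two equations eliminates T: 31.074 = 5.8 a, so a = 5.3576 m/s².
Then from the hanging mass's equation, T = 3.8 × (9.81 − 5.3576) = 16.919 N.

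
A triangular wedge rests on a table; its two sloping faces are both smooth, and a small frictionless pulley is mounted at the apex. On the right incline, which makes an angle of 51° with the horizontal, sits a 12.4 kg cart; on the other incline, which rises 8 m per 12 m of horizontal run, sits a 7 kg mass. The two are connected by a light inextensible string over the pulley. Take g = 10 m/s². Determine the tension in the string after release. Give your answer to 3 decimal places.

Resolve each weight along its own incline: the 12.4 kg mass has component 12.4 × 10 × sin 51° = 96.366 N down its slope, and the 7 kg mass has 7 × 10 × sin 33.69° = 38.829 N down its slope.
The 12.4 kg side's 96.366 N exceeds the other side's 38.829 N, so that mass slides down and the 7 kg mass slides up. Taking that direction as positive, Newton's second law for the whole system gives 96.366 − 38.829 = (12.4 + 7) a, so a = 57.537 / 19.4 = 2.9658 m/s².
For the 7 kg mass (up-slope positive): T − 38.829 = 7 × 2.9658, so T = 59.590 N.

59.590 N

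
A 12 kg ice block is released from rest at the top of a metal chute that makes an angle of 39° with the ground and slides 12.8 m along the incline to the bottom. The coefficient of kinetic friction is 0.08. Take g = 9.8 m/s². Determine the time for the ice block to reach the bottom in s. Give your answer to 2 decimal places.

The weight component along the incline is mg sin 39° = 74.008 N and the normal force is N = mg cos 39° = 91.392 N.
Friction up the slope is f = μN = 0.08 × 91.392 = 7.311 N, so the net downslope force is 74.008 − 7.311 = 66.697 N and a = 66.697 / 12 = 5.5581 m/s².
Starting from rest, L = ½at², so t = √(2L/a) = √(2 × 12.8 / 5.5581) = 2.1461 s.

2.15 s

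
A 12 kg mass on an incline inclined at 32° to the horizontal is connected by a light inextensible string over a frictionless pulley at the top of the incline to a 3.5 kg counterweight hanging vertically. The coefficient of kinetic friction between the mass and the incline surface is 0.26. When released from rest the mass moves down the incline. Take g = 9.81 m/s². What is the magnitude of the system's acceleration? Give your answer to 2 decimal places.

For the mass on the incline: the weight component along the slope is m₁g sin 32° = 12 × 9.81 × 0.5299 = 62.380 N and the normal force is N = m₁g cos 32° = 99.832 N.
Kinetic friction opposes the mass's motion down the incline: f = μN = 0.26 × 99.832 = 25.956 N acting up the slope.
Newton's second law for the mass (down-slope positive): 62.380 − 25.956 − T = 12 a. For the hanging counterweight (upward positive): T − 3.5 × 9.81 = 3.5 a.
Adding the two equations eliminates T: 2.089 = 15.5 a, so a = 0.1348 m/s².

0.13 m/s²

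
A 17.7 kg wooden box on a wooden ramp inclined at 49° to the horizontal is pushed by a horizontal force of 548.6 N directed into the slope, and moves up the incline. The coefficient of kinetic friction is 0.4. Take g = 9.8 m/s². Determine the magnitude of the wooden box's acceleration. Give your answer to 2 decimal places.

1.01 m/s²

The horizontal push has components F cos 49° = 548.6 × 0.6561 = 359.936 N up the incline and F sin 49° = 548.6 × 0.7547 = 414.028 N pressing into the surface.
The normal force is therefore N = mg cos 49° + F sin 49° = 113.807 + 414.028 = 527.835 N, and kinetic friction down the slope is μN = 0.4 × 527.835 = 211.134 N.
Along the incline: F cos 49° − mg sin 49° − μN = ma, so 359.936 − 130.910 − 211.134 = 17.7 a, giving a = 1.0108 m/s².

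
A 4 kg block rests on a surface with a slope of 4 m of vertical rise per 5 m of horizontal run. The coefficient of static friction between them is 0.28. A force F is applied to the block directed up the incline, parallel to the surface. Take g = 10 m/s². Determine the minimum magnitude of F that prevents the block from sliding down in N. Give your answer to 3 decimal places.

16.242 N

The normal force is N = mg cos 38.66° = 31.235 N. With F at its minimum the block is on the verge of sliding down, so static friction is at its maximum μ_s N = 0.28 × 31.235 = 8.746 N and acts up the slope.
Equilibrium along the incline: F + μ_s N = mg sin 38.66°, so F = 24.988 − 8.746 = 16.242 N.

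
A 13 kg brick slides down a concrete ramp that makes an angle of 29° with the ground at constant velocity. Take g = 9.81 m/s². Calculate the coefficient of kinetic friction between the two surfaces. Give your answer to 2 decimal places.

At constant velocity the net force along the incline is zero: mg sin 29° = μ mg cos 29°.
So μ = tan 29° = 0.4848 / 0.8746 = 0.5543.

0.55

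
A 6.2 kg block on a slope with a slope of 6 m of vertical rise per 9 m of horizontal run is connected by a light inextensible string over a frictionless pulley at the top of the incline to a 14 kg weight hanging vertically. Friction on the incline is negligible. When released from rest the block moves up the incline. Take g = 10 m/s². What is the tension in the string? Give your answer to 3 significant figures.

66.8 N

For the block on the incline: the weight component along the slope is m₁g sin 33.69° = 6.2 × 10 × 0.5547 = 34.391 N and the normal force is N = m₁g cos 33.69° = 51.587 N.
Newton's second law for the block (up-slope positive): T − 34.391 = 6.2 a. For the hanging weight (downward positive): 14 × 10 − T = 14 a.
Adding the two equations eliminates T: 105.609 = 20.2 a, so a = 5.2282 m/s².
Then from the hanging weight's equation, T = 14 × (10 − 5.2282) = 66.805 N.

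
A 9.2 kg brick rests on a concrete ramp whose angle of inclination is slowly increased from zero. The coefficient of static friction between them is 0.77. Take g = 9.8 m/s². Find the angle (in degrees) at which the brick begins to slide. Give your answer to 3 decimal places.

37.596°

At the threshold of sliding, static friction is at its maximum μ_s N and exactly balances the weight component along the incline: mg sin θ = μ_s mg cos θ.
Hence tan θ = μ_s = 0.77, so θ = arctan(0.77) = 37.5963°.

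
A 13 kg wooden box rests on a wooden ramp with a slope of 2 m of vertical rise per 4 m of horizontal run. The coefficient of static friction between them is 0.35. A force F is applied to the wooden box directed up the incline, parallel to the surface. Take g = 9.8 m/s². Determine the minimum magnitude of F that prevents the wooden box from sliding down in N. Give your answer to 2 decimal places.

The normal force is N = mg cos 26.57° = 113.950 N. With F at its minimum the wooden box is on the verge of sliding down, so static friction is at its maximum μ_s N = 0.35 × 113.950 = 39.883 N and acts up the slope.
Equilibrium along the incline: F + μ_s N = mg sin 26.57°, so F = 56.975 − 39.883 = 17.092 N.

17.09 N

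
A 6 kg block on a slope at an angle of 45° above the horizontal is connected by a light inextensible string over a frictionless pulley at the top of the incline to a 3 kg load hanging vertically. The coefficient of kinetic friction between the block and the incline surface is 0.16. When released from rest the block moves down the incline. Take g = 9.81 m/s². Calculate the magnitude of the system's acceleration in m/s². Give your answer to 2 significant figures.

0.61 m/s²

For the block on the incline: the weight component along the slope is m₁g sin 45° = 6 × 9.81 × 0.7071 = 41.620 N and the normal force is N = m₁g cos 45° = 41.620 N.
Kinetic friction opposes the block's motion down the incline: f = μN = 0.16 × 41.620 = 6.659 N acting up the slope.
Newton's second law for the block (down-slope positive): 41.620 − 6.659 − T = 6 a. For the hanging load (upward positive): T − 3 × 9.81 = 3 a.
Adding the two equations eliminates T: 5.531 = 9 a, so a = 0.6146 m/s².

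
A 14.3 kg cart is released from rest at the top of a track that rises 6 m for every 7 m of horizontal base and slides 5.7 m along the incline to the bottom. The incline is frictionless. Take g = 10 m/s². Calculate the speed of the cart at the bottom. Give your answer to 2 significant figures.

The weight component along the incline is mg sin 40.60° = 93.063 N and the normal force is N = mg cos 40.60° = 108.574 N.
With no friction, a = g sin 40.60° = 6.5079 m/s².
Starting from rest over a distance of 5.7 m, v² = 2aL = 2 × 6.5079 × 5.7 = 74.1901, so v = 8.6134 m/s.

8.6 m/s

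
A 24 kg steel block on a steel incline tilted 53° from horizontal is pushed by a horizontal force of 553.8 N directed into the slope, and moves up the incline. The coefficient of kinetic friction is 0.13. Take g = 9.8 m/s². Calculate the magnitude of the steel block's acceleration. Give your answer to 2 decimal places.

The horizontal push has components F cos 53° = 553.8 × 0.6018 = 333.277 N up the incline and F sin 53° = 553.8 × 0.7986 = 442.265 N pressing into the surface.
The normal force is therefore N = mg cos 53° + F sin 53° = 141.543 + 442.265 = 583.808 N, and kinetic friction down the slope is μN = 0.13 × 583.808 = 75.895 N.
Along the incline: F cos 53° − mg sin 53° − μN = ma, so 333.277 − 187.831 − 75.895 = 24 a, giving a = 2.8980 m/s².

2.90 m/s²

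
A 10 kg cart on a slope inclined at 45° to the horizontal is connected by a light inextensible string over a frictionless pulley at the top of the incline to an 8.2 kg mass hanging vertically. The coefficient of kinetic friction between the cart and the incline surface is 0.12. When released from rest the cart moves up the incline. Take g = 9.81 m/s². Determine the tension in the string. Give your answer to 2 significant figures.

For the cart on the incline: the weight component along the slope is m₁g sin 45° = 10 × 9.81 × 0.7071 = 69.367 N and the normal force is N = m₁g cos 45° = 69.367 N.
Kinetic friction opposes the cart's motion up the incline: f = μN = 0.12 × 69.367 = 8.324 N acting down the slope.
Newton's second law for the cart (up-slope positive): T − 69.367 − 8.324 = 10 a. For the hanging mass (downward positive): 8.2 × 9.81 − T = 8.2 a.
Adding the two equations eliminates T: 2.751 = 18.2 a, so a = 0.1512 m/s².
Then from the hanging mass's equation, T = 8.2 × (9.81 − 0.1512) = 79.202 N.

79 N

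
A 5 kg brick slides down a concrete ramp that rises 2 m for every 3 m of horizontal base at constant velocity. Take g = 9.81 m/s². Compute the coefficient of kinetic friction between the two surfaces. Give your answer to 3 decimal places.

At constant velocity the net force along the incline is zero: mg sin 33.69° = μ mg cos 33.69°.
So μ = tan 33.69° = 0.5547 / 0.8321 = 0.6666.

0.667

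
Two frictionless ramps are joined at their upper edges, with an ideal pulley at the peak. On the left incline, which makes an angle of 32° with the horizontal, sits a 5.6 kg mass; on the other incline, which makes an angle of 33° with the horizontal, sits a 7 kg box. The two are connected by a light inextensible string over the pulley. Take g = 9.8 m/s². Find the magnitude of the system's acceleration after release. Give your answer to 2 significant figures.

Resolve each weight along its own incline: the 5.6 kg mass has component 5.6 × 9.8 × sin 32° = 29.082 N down its slope, and the 7 kg mass has 7 × 9.8 × sin 33° = 37.362 N down its slope.
The 7 kg side's 37.362 N exceeds the other side's 29.082 N, so that mass slides down and the 5.6 kg mass slides up. Taking that direction as positive, Newton's second law for the whole system gives 37.362 − 29.082 = (5.6 + 7) a, so a = 8.280 / 12.6 = 0.6571 m/s².

0.66 m/s²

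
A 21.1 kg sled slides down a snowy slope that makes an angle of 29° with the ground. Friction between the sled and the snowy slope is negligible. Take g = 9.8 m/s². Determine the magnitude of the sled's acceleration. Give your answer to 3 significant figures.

Resolving the weight along the incline: the component pulling the sled down the slope is mg sin 29° = 21.1 × 9.8 × 0.4848 = 100.247 N, and the normal force is N = mg cos 29° = 21.1 × 9.8 × 0.8746 = 180.850 N.
With no friction the net force along the incline is 100.247 N, so a = g sin 29° = 100.247 / 21.1 = 4.7510 m/s².

4.75 m/s²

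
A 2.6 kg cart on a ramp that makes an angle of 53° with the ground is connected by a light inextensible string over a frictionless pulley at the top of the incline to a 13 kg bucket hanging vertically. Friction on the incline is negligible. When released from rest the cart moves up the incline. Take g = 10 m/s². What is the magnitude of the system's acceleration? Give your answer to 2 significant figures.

7.0 m/s²

For the cart on the incline: the weight component along the slope is m₁g sin 53° = 2.6 × 10 × 0.7986 = 20.764 N and the normal force is N = m₁g cos 53° = 15.647 N.
Newton's second law for the cart (up-slope positive): T − 20.764 = 2.6 a. For the hanging bucket (downward positive): 13 × 10 − T = 13 a.
Adding the two equations eliminates T: 109.236 = 15.6 a, so a = 7.0023 m/s².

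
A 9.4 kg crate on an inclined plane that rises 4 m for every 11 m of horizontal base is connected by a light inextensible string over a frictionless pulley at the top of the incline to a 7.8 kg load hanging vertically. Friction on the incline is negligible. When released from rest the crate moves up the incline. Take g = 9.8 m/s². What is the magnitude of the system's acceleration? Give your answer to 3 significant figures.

2.61 m/s²

For the crate on the incline: the weight component along the slope is m₁g sin 19.98° = 9.4 × 9.8 × 0.3417 = 31.477 N and the normal force is N = m₁g cos 19.98° = 86.574 N.
Newton's second law for the crate (up-slope positive): T − 31.477 = 9.4 a. For the hanging load (downward positive): 7.8 × 9.8 − T = 7.8 a.
Adding the two equations eliminates T: 44.963 = 17.2 a, so a = 2.6141 m/s².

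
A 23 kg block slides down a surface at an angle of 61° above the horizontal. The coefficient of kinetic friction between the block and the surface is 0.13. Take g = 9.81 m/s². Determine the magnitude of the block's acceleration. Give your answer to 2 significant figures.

Resolving the weight along the incline: the component pulling the block down the slope is mg sin 61° = 23 × 9.81 × 0.8746 = 197.336 N, and the normal force is N = mg cos 61° = 23 × 9.81 × 0.4848 = 109.385 N.
Kinetic friction acts up the slope with magnitude f = μN = 0.13 × 109.385 = 14.220 N.
Net force along the incline is 197.336 − 14.220 = 183.116 N, so a = 183.116 / 23 = 7.9616 m/s².

8.0 m/s²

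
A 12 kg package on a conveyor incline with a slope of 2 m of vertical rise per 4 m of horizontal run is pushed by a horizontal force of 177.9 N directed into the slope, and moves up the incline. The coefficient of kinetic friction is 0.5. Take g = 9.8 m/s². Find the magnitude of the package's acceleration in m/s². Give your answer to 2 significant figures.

1.2 m/s²

The horizontal push has components F cos 26.57° = 177.9 × 0.8944 = 159.114 N up the incline and F sin 26.57° = 177.9 × 0.4472 = 79.557 N pressing into the surface.
The normal force is therefore N = mg cos 26.57° + F sin 26.57° = 105.181 + 79.557 = 184.738 N, and kinetic friction down the slope is μN = 0.5 × 184.738 = 92.369 N.
Along the incline: F cos 26.57° − mg sin 26.57° − μN = ma, so 159.114 − 52.591 − 92.369 = 12 a, giving a = 1.1795 m/s².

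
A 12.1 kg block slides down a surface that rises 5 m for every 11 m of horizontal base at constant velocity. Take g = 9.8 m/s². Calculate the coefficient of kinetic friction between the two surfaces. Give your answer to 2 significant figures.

0.45

At constant velocity the net force along the incline is zero: mg sin 24.44° = μ mg cos 24.44°.
So μ = tan 24.44° = 0.4138 / 0.9104 = 0.4545.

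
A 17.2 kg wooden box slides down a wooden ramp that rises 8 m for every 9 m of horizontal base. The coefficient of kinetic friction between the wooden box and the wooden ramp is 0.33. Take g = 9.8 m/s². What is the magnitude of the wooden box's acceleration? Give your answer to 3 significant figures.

Resolving the weight along the incline: the component pulling the wooden box down the slope is mg sin 41.63° = 17.2 × 9.8 × 0.6644 = 111.991 N, and the normal force is N = mg cos 41.63° = 17.2 × 9.8 × 0.7474 = 125.982 N.
Kinetic friction acts up the slope with magnitude f = μN = 0.33 × 125.982 = 41.574 N.
Net force along the incline is 111.991 − 41.574 = 70.417 N, so a = 70.417 / 17.2 = 4.0940 m/s².

4.09 m/s²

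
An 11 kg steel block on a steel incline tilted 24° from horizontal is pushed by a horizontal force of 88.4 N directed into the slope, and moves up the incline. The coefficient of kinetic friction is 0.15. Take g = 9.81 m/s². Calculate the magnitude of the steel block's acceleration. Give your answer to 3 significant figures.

The horizontal push has components F cos 24° = 88.4 × 0.9135 = 80.753 N up the incline and F sin 24° = 88.4 × 0.4067 = 35.952 N pressing into the surface.
The normal force is therefore N = mg cos 24° + F sin 24° = 98.576 + 35.952 = 134.528 N, and kinetic friction down the slope is μN = 0.15 × 134.528 = 20.179 N.
Along the incline: F cos 24° − mg sin 24° − μN = ma, so 80.753 − 43.887 − 20.179 = 11 a, giving a = 1.5170 m/s².

1.52 m/s²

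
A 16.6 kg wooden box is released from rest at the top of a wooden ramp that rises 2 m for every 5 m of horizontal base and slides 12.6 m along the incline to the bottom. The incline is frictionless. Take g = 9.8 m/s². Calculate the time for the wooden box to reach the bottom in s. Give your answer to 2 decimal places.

2.63 s

The weight component along the incline is mg sin 21.80° = 60.418 N and the normal force is N = mg cos 21.80° = 151.045 N.
With no friction, a = g sin 21.80° = 3.6396 m/s².
Starting from rest, L = ½at², so t = √(2L/a) = √(2 × 12.6 / 3.6396) = 2.6313 s.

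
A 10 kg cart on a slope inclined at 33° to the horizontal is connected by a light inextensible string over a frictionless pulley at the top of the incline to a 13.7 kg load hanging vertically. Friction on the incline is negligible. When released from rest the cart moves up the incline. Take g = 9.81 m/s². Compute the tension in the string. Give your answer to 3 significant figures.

87.6 N

For the cart on the incline: the weight component along the slope is m₁g sin 33° = 10 × 9.81 × 0.5446 = 53.425 N and the normal force is N = m₁g cos 33° = 82.274 N.
Newton's second law for the cart (up-slope positive): T − 53.425 = 10 a. For the hanging load (downward positive): 13.7 × 9.81 − T = 13.7 a.
Adding the two equations eliminates T: 80.972 = 23.7 a, so a = 3.4165 m/s².
Then from the hanging load's equation, T = 13.7 × (9.81 − 3.4165) = 87.591 N.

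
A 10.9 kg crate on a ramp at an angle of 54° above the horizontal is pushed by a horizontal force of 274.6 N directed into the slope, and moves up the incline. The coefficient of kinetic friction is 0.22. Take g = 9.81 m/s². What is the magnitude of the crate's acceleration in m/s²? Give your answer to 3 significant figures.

The horizontal push has components F cos 54° = 274.6 × 0.5878 = 161.410 N up the incline and F sin 54° = 274.6 × 0.8090 = 222.151 N pressing into the surface.
The normal force is therefore N = mg cos 54° + F sin 54° = 62.853 + 222.151 = 285.004 N, and kinetic friction down the slope is μN = 0.22 × 285.004 = 62.701 N.
Along the incline: F cos 54° − mg sin 54° − μN = ma, so 161.410 − 86.506 − 62.701 = 10.9 a, giving a = 1.1195 m/s².

1.12 m/s²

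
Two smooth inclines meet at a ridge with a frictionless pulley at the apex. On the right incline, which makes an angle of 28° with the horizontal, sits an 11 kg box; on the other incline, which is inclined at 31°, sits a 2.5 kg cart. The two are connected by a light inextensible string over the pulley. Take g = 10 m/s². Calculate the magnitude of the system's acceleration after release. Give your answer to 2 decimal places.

Resolve each weight along its own incline: the 11 kg mass has component 11 × 10 × sin 28° = 51.642 N down its slope, and the 2.5 kg mass has 2.5 × 10 × sin 31° = 12.876 N down its slope.
The 11 kg side's 51.642 N exceeds the other side's 12.876 N, so that mass slides down and the 2.5 kg mass slides up. Taking that direction as positive, Newton's second law for the whole system gives 51.642 − 12.876 = (11 + 2.5) a, so a = 38.766 / 13.5 = 2.8716 m/s².

2.87 m/s²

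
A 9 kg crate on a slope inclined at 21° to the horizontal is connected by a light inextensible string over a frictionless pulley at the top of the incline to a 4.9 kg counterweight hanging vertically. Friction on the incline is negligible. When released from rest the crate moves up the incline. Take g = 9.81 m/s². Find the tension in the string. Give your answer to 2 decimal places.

42.28 N

For the crate on the incline: the weight component along the slope is m₁g sin 21° = 9 × 9.81 × 0.3584 = 31.643 N and the normal force is N = m₁g cos 21° = 82.426 N.
Newton's second law for the crate (up-slope positive): T − 31.643 = 9 a. For the hanging counterweight (downward positive): 4.9 × 9.81 − T = 4.9 a.
Adding the two equations eliminates T: 16.426 = 13.9 a, so a = 1.1817 m/s².
Then from the hanging counterweight's equation, T = 4.9 × (9.81 − 1.1817) = 42.279 N.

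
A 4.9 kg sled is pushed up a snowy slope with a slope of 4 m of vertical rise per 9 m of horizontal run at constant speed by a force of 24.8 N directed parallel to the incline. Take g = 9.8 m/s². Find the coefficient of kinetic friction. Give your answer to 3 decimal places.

At constant speed ΣF = 0 along the incline. The applied 24.8 N acts up the slope; the weight component mg sin 23.96° = 19.503 N and kinetic friction μN both act down the slope.
So 24.8 = 19.503 + μ × 43.881, giving μ = (24.8 − 19.503) / 43.881 = 0.1207.

0.121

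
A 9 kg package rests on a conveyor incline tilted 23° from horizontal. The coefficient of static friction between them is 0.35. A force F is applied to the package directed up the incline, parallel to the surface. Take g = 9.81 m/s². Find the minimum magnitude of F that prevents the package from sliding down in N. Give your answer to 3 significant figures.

6.05 N

The normal force is N = mg cos 23° = 81.271 N. With F at its minimum the package is on the verge of sliding down, so static friction is at its maximum μ_s N = 0.35 × 81.271 = 28.445 N and acts up the slope.
Equilibrium along the incline: F + μ_s N = mg sin 23°, so F = 34.498 − 28.445 = 6.053 N.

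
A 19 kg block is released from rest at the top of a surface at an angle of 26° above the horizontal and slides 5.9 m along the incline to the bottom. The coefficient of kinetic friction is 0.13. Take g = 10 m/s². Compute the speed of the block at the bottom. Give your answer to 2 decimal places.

The weight component along the incline is mg sin 26° = 83.291 N and the normal force is N = mg cos 26° = 170.771 N.
Friction up the slope is f = μN = 0.13 × 170.771 = 22.200 N, so the net downslope force is 83.291 − 22.200 = 61.091 N and a = 61.091 / 19 = 3.2153 m/s².
Starting from rest over a distance of 5.9 m, v² = 2aL = 2 × 3.2153 × 5.9 = 37.9405, so v = 6.1596 m/s.

6.16 m/s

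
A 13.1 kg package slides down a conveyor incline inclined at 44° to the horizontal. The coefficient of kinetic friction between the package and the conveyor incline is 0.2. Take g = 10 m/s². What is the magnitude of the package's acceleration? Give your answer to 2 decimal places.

Resolving the weight along the incline: the component pulling the package down the slope is mg sin 44° = 13.1 × 10 × 0.6947 = 91.006 N, and the normal force is N = mg cos 44° = 13.1 × 10 × 0.7193 = 94.228 N.
Kinetic friction acts up the slope with magnitude f = μN = 0.2 × 94.228 = 18.846 N.
Net force along the incline is 91.006 − 18.846 = 72.160 N, so a = 72.160 / 13.1 = 5.5084 m/s².

5.51 m/s²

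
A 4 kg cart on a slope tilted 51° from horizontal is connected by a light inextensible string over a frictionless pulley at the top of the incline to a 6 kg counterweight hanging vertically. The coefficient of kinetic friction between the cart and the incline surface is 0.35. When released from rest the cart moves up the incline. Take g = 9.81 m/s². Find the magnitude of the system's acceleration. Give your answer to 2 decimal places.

For the cart on the incline: the weight component along the slope is m₁g sin 51° = 4 × 9.81 × 0.7771 = 30.493 N and the normal force is N = m₁g cos 51° = 24.695 N.
Kinetic friction opposes the cart's motion up the incline: f = μN = 0.35 × 24.695 = 8.643 N acting down the slope.
Newton's second law for the cart (up-slope positive): T − 30.493 − 8.643 = 4 a. For the hanging counterweight (downward positive): 6 × 9.81 − T = 6 a.
Adding the two equations eliminates T: 19.724 = 10 a, so a = 1.9724 m/s².

1.97 m/s²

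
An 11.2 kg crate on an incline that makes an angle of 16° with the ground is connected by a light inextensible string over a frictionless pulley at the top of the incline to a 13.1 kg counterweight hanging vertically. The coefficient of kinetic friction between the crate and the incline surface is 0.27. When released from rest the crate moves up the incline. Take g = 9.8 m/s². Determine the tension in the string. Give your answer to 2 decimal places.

90.84 N

For the crate on the incline: the weight component along the slope is m₁g sin 16° = 11.2 × 9.8 × 0.2756 = 30.250 N and the normal force is N = m₁g cos 16° = 105.508 N.
Kinetic friction opposes the crate's motion up the incline: f = μN = 0.27 × 105.508 = 28.487 N acting down the slope.
Newton's second law for the crate (up-slope positive): T − 30.250 − 28.487 = 11.2 a. For the hanging counterweight (downward positive): 13.1 × 9.8 − T = 13.1 a.
Adding the two equations eliminates T: 69.643 = 24.3 a, so a = 2.8660 m/s².
Then from the hanging counterweight's equation, T = 13.1 × (9.8 − 2.8660) = 90.835 N.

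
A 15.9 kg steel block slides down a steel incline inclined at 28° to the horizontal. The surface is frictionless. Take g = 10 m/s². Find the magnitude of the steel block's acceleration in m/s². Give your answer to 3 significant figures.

Resolving the weight along the incline: the component pulling the steel block down the slope is mg sin 28° = 15.9 × 10 × 0.4695 = 74.650 N, and the normal force is N = mg cos 28° = 15.9 × 10 × 0.8829 = 140.381 N.
With no friction the net force along the incline is 74.650 N, so a = g sin 28° = 74.650 / 15.9 = 4.6950 m/s².

4.69 m/s²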